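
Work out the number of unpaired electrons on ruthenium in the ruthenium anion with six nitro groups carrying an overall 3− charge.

Each nitro (N-bound nitrite) is −1; balancing the −3 overall charge requires Ru(III).
Ruthenium is a group-8 element; Ru(III) is therefore d⁵.
The spin state decides the count: a 4d ion has a large Δₒ and is invariably low-spin.
An octahedral low-spin d⁵ ion is t₂g⁵e_g⁰, giving 1 unpaired electron.

1 unpaired electron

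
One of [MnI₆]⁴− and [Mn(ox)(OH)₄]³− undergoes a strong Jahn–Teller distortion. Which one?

[Mn(ox)(OH)₄]³−

[MnI₆]⁴−: Summing ligand charges against the −4 overall charge gives an oxidation state of +2 for manganese. Mn sits in group 7, so the d-electron count is 7 − 2 = 5. Iodide is a weak-field ligand for a first-row metal, so the complex is high-spin. The d⁵ configuration leaves the e_g set evenly filled (or empty) — no strong Jahn–Teller driving force.
[Mn(ox)(OH)₄]³−: Each oxalate is −2; each hydroxide is −1; balancing the −3 overall charge requires Mn(III). Mn sits in group 7, so the d-electron count is 7 − 3 = 4. Hydroxide and oxalate are weak-field ligands for a first-row metal, so the complex is high-spin. The t₂g³e_g¹ (high-spin) configuration has an unevenly filled e_g set; the Jahn–Teller theorem predicts a tetragonal distortion (typically axial elongation) to lift the degeneracy.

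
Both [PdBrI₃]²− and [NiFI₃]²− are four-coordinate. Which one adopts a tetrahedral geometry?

For [PdBrI₃]²−: Ligand charges: each bromide is −1; each iodide is −1. With an overall charge of −2 the palladium centre must be in the +2 oxidation state. Palladium is a group-10 element; Pd(II) is therefore d⁸. A 4d d⁸ ion has a large crystal-field splitting; square planar leaves the high-energy d_{x²−y²} orbital empty and maximises CFSE. → square planar.
For [NiFI₃]²−: Ligand charges: each fluoride is −1; each iodide is −1. With an overall charge of −2 the nickel centre must be in the +2 oxidation state. Nickel is a group-10 element; Ni(II) is therefore d⁸. Fluoride and iodide are weak-field ligands. With weak-field ligands the CFSE gain from square planar is small, so a 3d d⁸ ion takes the sterically preferred tetrahedral geometry. → tetrahedral.

[NiFI₃]²−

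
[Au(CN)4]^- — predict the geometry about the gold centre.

square planar

Ligand charges: each cyanide is −1. With an overall charge of −1 the gold centre must be in the +3 oxidation state.
Group 11 minus oxidation state 3 gives a d⁸ configuration.
Coordination number: 4.
A 5d d⁸ ion has a large crystal-field splitting; square planar leaves the high-energy d_{x²−y²} orbital empty and maximises CFSE.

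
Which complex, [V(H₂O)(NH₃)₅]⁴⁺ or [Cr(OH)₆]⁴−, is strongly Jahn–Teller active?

[V(H₂O)(NH₃)₅]⁴⁺: Summing ligand charges against the +4 overall charge gives an oxidation state of +4 for vanadium. Group 5 minus oxidation state 4 gives a d¹ configuration. The d¹ configuration leaves the e_g set evenly filled (or empty) — no strong Jahn–Teller driving force.
[Cr(OH)₆]⁴−: Each hydroxide is −1; balancing the −4 overall charge requires Cr(II). Group 6 minus oxidation state 2 gives a d⁴ configuration. Hydroxide is a weak-field ligand for a first-row metal, so the complex is high-spin. The t₂g³e_g¹ (high-spin) configuration has an unevenly filled e_g set; the Jahn–Teller theorem predicts a tetragonal distortion (typically axial elongation) to lift the degeneracy.

[Cr(OH)₆]⁴−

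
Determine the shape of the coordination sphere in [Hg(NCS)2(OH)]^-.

trigonal planar

Each isothiocyanate is −1; each hydroxide is −1; balancing the −1 overall charge requires Hg(II).
Mercury is a group-12 element; Hg(II) is therefore d¹⁰.
Coordination number: 3.
Three ligands around a d¹⁰ centre minimise repulsion in a trigonal-planar arrangement.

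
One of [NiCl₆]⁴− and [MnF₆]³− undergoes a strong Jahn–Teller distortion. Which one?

[MnF₆]³−

[NiCl₆]⁴−: Each chloride is −1; balancing the −4 overall charge requires Ni(II). Nickel is a group-10 element; Ni(II) is therefore d⁸. The d⁸ configuration leaves the e_g set evenly filled (or empty) — no strong Jahn–Teller driving force.
[MnF₆]³−: Ligand charges: each fluoride is −1. With an overall charge of −3 the manganese centre must be in the +3 oxidation state. Manganese is a group-7 element; Mn(III) is therefore d⁴. Fluoride is a weak-field ligand for a first-row metal, so the complex is high-spin. The t₂g³e_g¹ (high-spin) configuration has an unevenly filled e_g set; the Jahn–Teller theorem predicts a tetragonal distortion (typically axial elongation) to lift the degeneracy.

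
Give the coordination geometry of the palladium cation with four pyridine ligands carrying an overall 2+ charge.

square planar

Summing ligand charges against the +2 overall charge gives an oxidation state of +2 for palladium.
Palladium is a group-10 element; Pd(II) is therefore d⁸.
With 4 monodentate ligands the coordination number is 4.
A 4d d⁸ ion has a large crystal-field splitting; square planar leaves the high-energy d_{x²−y²} orbital empty and maximises CFSE.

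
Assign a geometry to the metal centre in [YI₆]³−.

Ligand charges: each iodide is −1. With an overall charge of −3 the yttrium centre must be in the +3 oxidation state.
Group 3 minus oxidation state 3 gives a d⁰ configuration.
Coordination number: 6.
Six donors around a single metal centre give an octahedral coordination sphere.

octahedral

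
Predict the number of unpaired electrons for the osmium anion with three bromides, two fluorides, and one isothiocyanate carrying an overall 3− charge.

Summing ligand charges against the −3 overall charge gives an oxidation state of +3 for osmium.
Os sits in group 8, so the d-electron count is 8 − 3 = 5.
The spin state decides the count: a 5d ion has a large Δₒ and is invariably low-spin.
An octahedral low-spin d⁵ ion is t₂g⁵e_g⁰, giving 1 unpaired electron.

1 unpaired electron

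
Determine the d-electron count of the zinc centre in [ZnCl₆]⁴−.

Summing ligand charges against the −4 overall charge gives an oxidation state of +2 for zinc.
Zn sits in group 12, so the d-electron count is 12 − 2 = 10.

d¹⁰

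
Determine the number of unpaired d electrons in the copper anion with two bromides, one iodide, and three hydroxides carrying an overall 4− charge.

Each bromide is −1; each iodide is −1; each hydroxide is −1; balancing the −4 overall charge requires Cu(II).
Cu sits in group 11, so the d-electron count is 11 − 2 = 9.
In an octahedral field the d⁹ configuration is t₂g⁶e_g³ (only one arrangement possible), giving 1 unpaired electron.

1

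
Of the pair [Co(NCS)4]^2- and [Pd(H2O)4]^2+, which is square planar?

[Pd(H2O)4]^2+

For [Co(NCS)4]^2-: Ligand charges: each isothiocyanate is −1. With an overall charge of −2 the cobalt centre must be in the +2 oxidation state. Group 9 minus oxidation state 2 gives a d⁷ configuration. For a high-spin 3d d⁷ ion with weak-field ligands the small Δₜ gives little square-planar CFSE advantage, so four ligands adopt the sterically favoured tetrahedral geometry. → tetrahedral.
For [Pd(H2O)4]^2+: Summing ligand charges against the +2 overall charge gives an oxidation state of +2 for palladium. Group 10 minus oxidation state 2 gives a d⁸ configuration. A 4d d⁸ ion has a large crystal-field splitting; square planar leaves the high-energy d_{x²−y²} orbital empty and maximises CFSE. → square planar.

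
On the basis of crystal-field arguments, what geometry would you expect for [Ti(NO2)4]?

tetrahedral

Ligand charges: each nitro (N-bound nitrite) is −1. With an overall charge of 0 the titanium centre must be in the +4 oxidation state.
Group 4 minus oxidation state 4 gives a d⁰ configuration.
Coordination number: 4.
A d⁰ ion has no crystal-field stabilisation preference between square planar and tetrahedral, so four ligands adopt the sterically favoured tetrahedral geometry.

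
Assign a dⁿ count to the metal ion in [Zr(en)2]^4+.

d⁰

Ligand charges: ethylenediamine is neutral. With an overall charge of +4 the zirconium centre must be in the +4 oxidation state.
Zirconium is a group-4 element; Zr(IV) is therefore d⁰.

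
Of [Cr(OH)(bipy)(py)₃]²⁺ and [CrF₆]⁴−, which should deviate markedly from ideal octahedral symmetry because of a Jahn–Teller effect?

[CrF₆]⁴−

[Cr(OH)(bipy)(py)₃]²⁺: Summing ligand charges against the +2 overall charge gives an oxidation state of +3 for chromium. Chromium is a group-6 element; Cr(III) is therefore d³. The d³ configuration leaves the e_g set evenly filled (or empty) — no strong Jahn–Teller driving force.
[CrF₆]⁴−: Summing ligand charges against the −4 overall charge gives an oxidation state of +2 for chromium. Chromium is a group-6 element; Cr(II) is therefore d⁴. Fluoride is a weak-field ligand for a first-row metal, so the complex is high-spin. The t₂g³e_g¹ (high-spin) configuration has an unevenly filled e_g set; the Jahn–Teller theorem predicts a tetragonal distortion (typically axial elongation) to lift the degeneracy.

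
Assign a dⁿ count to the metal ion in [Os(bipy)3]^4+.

2,2′-bipyridine is neutral; balancing the +4 overall charge requires Os(IV).
Os sits in group 8, so the d-electron count is 8 − 4 = 4.

d⁴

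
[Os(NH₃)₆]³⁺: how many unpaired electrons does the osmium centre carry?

1 unpaired electron

Summing ligand charges against the +3 overall charge gives an oxidation state of +3 for osmium.
Os sits in group 8, so the d-electron count is 8 − 3 = 5.
The spin state decides the count: a 5d ion has a large Δₒ and is invariably low-spin.
An octahedral low-spin d⁵ ion is t₂g⁵e_g⁰, giving 1 unpaired electron.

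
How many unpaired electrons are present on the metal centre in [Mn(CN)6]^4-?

1 unpaired electron

Each cyanide is −1; balancing the −4 overall charge requires Mn(II).
Manganese is a group-7 element; Mn(II) is therefore d⁵.
The spin state decides the count: Cyanide is a strong-field ligand (high in the spectrochemical series) for a first-row metal, so the complex is low-spin.
An octahedral low-spin d⁵ ion is t₂g⁵e_g⁰, giving 1 unpaired electron.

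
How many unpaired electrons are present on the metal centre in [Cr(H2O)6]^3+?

Summing ligand charges against the +3 overall charge gives an oxidation state of +3 for chromium.
Group 6 minus oxidation state 3 gives a d³ configuration.
In an octahedral field the d³ configuration is t₂g³e_g⁰ (only one arrangement possible), giving 3 unpaired electrons.

3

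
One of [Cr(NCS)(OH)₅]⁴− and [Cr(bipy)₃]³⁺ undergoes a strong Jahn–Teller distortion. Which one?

[Cr(NCS)(OH)₅]⁴−

[Cr(NCS)(OH)₅]⁴−: Each isothiocyanate is −1; each hydroxide is −1; balancing the −4 overall charge requires Cr(II). Cr sits in group 6, so the d-electron count is 6 − 2 = 4. Hydroxide and isothiocyanate are weak-field ligands for a first-row metal, so the complex is high-spin. The t₂g³e_g¹ (high-spin) configuration has an unevenly filled e_g set; the Jahn–Teller theorem predicts a tetragonal distortion (typically axial elongation) to lift the degeneracy.
[Cr(bipy)₃]³⁺: 2,2′-bipyridine is neutral; balancing the +3 overall charge requires Cr(III). Group 6 minus oxidation state 3 gives a d³ configuration. The d³ configuration leaves the e_g set evenly filled (or empty) — no strong Jahn–Teller driving force.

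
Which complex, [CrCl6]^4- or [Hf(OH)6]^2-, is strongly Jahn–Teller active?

[CrCl6]^4-

[CrCl6]^4-: Summing ligand charges against the −4 overall charge gives an oxidation state of +2 for chromium. Group 6 minus oxidation state 2 gives a d⁴ configuration. Chloride is a weak-field ligand for a first-row metal, so the complex is high-spin. The t₂g³e_g¹ (high-spin) configuration has an unevenly filled e_g set; the Jahn–Teller theorem predicts a tetragonal distortion (typically axial elongation) to lift the degeneracy.
[Hf(OH)6]^2-: Ligand charges: each hydroxide is −1. With an overall charge of −2 the hafnium centre must be in the +4 oxidation state. Hf sits in group 4, so the d-electron count is 4 − 4 = 0. The d⁰ configuration leaves the e_g set evenly filled (or empty) — no strong Jahn–Teller driving force.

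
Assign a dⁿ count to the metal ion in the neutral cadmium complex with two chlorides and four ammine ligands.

d¹⁰

Each chloride is −1; ammonia is neutral; balancing the 0 overall charge requires Cd(II).
Cd sits in group 12, so the d-electron count is 12 − 2 = 10.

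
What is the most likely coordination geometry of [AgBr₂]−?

Summing ligand charges against the −1 overall charge gives an oxidation state of +1 for silver.
Silver is a group-11 element; Ag(I) is therefore d¹⁰.
Coordination number: 2.
A d¹⁰ ion with only two ligands adopts a linear arrangement (sp hybridisation; no CFSE preference).

linear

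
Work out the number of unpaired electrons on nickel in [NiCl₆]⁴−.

2 unpaired electrons

Ligand charges: each chloride is −1. With an overall charge of −4 the nickel centre must be in the +2 oxidation state.
Nickel is a group-10 element; Ni(II) is therefore d⁸.
In an octahedral field the d⁸ configuration is t₂g⁶e_g² (only one arrangement possible), giving 2 unpaired electrons.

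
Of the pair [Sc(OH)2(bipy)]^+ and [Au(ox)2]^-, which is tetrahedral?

For [Sc(OH)2(bipy)]^+: Summing ligand charges against the +1 overall charge gives an oxidation state of +3 for scandium. Sc sits in group 3, so the d-electron count is 3 − 3 = 0. A d⁰ ion has no crystal-field stabilisation preference between square planar and tetrahedral, so four ligands adopt the sterically favoured tetrahedral geometry. → tetrahedral.
For [Au(ox)2]^-: Each oxalate is −2; balancing the −1 overall charge requires Au(III). Group 11 minus oxidation state 3 gives a d⁸ configuration. A 5d d⁸ ion has a large crystal-field splitting; square planar leaves the high-energy d_{x²−y²} orbital empty and maximises CFSE. → square planar.

[Sc(OH)2(bipy)]^+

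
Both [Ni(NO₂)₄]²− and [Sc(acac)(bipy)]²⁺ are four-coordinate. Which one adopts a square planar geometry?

[Ni(NO₂)₄]²−

For [Ni(NO₂)₄]²−: Summing ligand charges against the −2 overall charge gives an oxidation state of +2 for nickel. Ni sits in group 10, so the d-electron count is 10 − 2 = 8. Nitro (N-bound nitrite) is a strong-field ligand (high in the spectrochemical series). A 3d d⁸ ion with strong-field ligands gains enough CFSE to favour square planar over tetrahedral. → square planar.
For [Sc(acac)(bipy)]²⁺: Ligand charges: each acetylacetonate is −1; 2,2′-bipyridine is neutral. With an overall charge of +2 the scandium centre must be in the +3 oxidation state. Scandium is a group-3 element; Sc(III) is therefore d⁰. A d⁰ ion has no crystal-field stabilisation preference between square planar and tetrahedral, so four ligands adopt the sterically favoured tetrahedral geometry. → tetrahedral.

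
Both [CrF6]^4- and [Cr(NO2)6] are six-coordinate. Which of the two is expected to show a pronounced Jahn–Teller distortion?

[CrF6]^4-

[CrF6]^4-: Ligand charges: each fluoride is −1. With an overall charge of −4 the chromium centre must be in the +2 oxidation state. Chromium is a group-6 element; Cr(II) is therefore d⁴. Fluoride is a weak-field ligand for a first-row metal, so the complex is high-spin. The t₂g³e_g¹ (high-spin) configuration has an unevenly filled e_g set; the Jahn–Teller theorem predicts a tetragonal distortion (typically axial elongation) to lift the degeneracy.
[Cr(NO2)6]: Summing ligand charges against the 0 overall charge gives an oxidation state of +6 for chromium. Cr sits in group 6, so the d-electron count is 6 − 6 = 0. The d⁰ configuration leaves the e_g set evenly filled (or empty) — no strong Jahn–Teller driving force.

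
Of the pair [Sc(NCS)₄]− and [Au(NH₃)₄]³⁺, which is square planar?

For [Sc(NCS)₄]−: Each isothiocyanate is −1; balancing the −1 overall charge requires Sc(III). Sc sits in group 3, so the d-electron count is 3 − 3 = 0. A d⁰ ion has no crystal-field stabilisation preference between square planar and tetrahedral, so four ligands adopt the sterically favoured tetrahedral geometry. → tetrahedral.
For [Au(NH₃)₄]³⁺: Ammonia is neutral; balancing the +3 overall charge requires Au(III). Gold is a group-11 element; Au(III) is therefore d⁸. A 5d d⁸ ion has a large crystal-field splitting; square planar leaves the high-energy d_{x²−y²} orbital empty and maximises CFSE. → square planar.

[Au(NH₃)₄]³⁺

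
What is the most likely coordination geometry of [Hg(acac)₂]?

Summing ligand charges against the 0 overall charge gives an oxidation state of +2 for mercury.
Mercury is a group-12 element; Hg(II) is therefore d¹⁰.
Counting donor atoms: 2×acetylacetonate (bidentate) → 4 donors. Coordination number = 4.
A d¹⁰ ion has no crystal-field stabilisation preference between square planar and tetrahedral, so four ligands adopt the sterically favoured tetrahedral geometry.

tetrahedral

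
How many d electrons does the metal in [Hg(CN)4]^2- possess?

Ligand charges: each cyanide is −1. With an overall charge of −2 the mercury centre must be in the +2 oxidation state.
Hg sits in group 12, so the d-electron count is 12 − 2 = 10.

d10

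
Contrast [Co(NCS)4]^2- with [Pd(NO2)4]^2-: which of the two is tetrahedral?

For [Co(NCS)4]^2-: Each isothiocyanate is −1; balancing the −2 overall charge requires Co(II). Cobalt is a group-9 element; Co(II) is therefore d⁷. For a high-spin 3d d⁷ ion with weak-field ligands the small Δₜ gives little square-planar CFSE advantage, so four ligands adopt the sterically favoured tetrahedral geometry. → tetrahedral.
For [Pd(NO2)4]^2-: Each nitro (N-bound nitrite) is −1; balancing the −2 overall charge requires Pd(II). Palladium is a group-10 element; Pd(II) is therefore d⁸. A 4d d⁸ ion has a large crystal-field splitting; square planar leaves the high-energy d_{x²−y²} orbital empty and maximises CFSE. → square planar.

[Co(NCS)4]^2-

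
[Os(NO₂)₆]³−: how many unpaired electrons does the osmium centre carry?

1

Summing ligand charges against the −3 overall charge gives an oxidation state of +3 for osmium.
Group 8 minus oxidation state 3 gives a d⁵ configuration.
The spin state decides the count: a 5d ion has a large Δₒ and is invariably low-spin.
An octahedral low-spin d⁵ ion is t₂g⁵e_g⁰, giving 1 unpaired electron.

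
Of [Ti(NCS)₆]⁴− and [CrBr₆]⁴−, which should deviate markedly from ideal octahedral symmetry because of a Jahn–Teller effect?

[Ti(NCS)₆]⁴−: Summing ligand charges against the −4 overall charge gives an oxidation state of +2 for titanium. Ti sits in group 4, so the d-electron count is 4 − 2 = 2. The d² configuration leaves the e_g set evenly filled (or empty) — no strong Jahn–Teller driving force.
[CrBr₆]⁴−: Summing ligand charges against the −4 overall charge gives an oxidation state of +2 for chromium. Cr sits in group 6, so the d-electron count is 6 − 2 = 4. Bromide is a weak-field ligand for a first-row metal, so the complex is high-spin. The t₂g³e_g¹ (high-spin) configuration has an unevenly filled e_g set; the Jahn–Teller theorem predicts a tetragonal distortion (typically axial elongation) to lift the degeneracy.

[CrBr₆]⁴−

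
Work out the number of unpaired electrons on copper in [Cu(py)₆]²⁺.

1 unpaired electron

Summing ligand charges against the +2 overall charge gives an oxidation state of +2 for copper.
Group 11 minus oxidation state 2 gives a d⁹ configuration.
In an octahedral field the d⁹ configuration is t₂g⁶e_g³ (only one arrangement possible), giving 1 unpaired electron.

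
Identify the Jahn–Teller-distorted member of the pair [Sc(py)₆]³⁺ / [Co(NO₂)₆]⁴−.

[Co(NO₂)₆]⁴−

[Sc(py)₆]³⁺: Pyridine is neutral; balancing the +3 overall charge requires Sc(III). Scandium is a group-3 element; Sc(III) is therefore d⁰. The d⁰ configuration leaves the e_g set evenly filled (or empty) — no strong Jahn–Teller driving force.
[Co(NO₂)₆]⁴−: Ligand charges: each nitro (N-bound nitrite) is −1. With an overall charge of −4 the cobalt centre must be in the +2 oxidation state. Co sits in group 9, so the d-electron count is 9 − 2 = 7. Nitro (N-bound nitrite) is a strong-field ligand (high in the spectrochemical series) for a first-row metal, so the complex is low-spin. The t₂g⁶e_g¹ (low-spin) configuration has an unevenly filled e_g set; the Jahn–Teller theorem predicts a tetragonal distortion (typically axial elongation) to lift the degeneracy.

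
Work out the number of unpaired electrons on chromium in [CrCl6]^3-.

Each chloride is −1; balancing the −3 overall charge requires Cr(III).
Chromium is a group-6 element; Cr(III) is therefore d³.
In an octahedral field the d³ configuration is t₂g³e_g⁰ (only one arrangement possible), giving 3 unpaired electrons.

3 unpaired electrons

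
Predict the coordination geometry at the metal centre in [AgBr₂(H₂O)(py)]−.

tetrahedral

Ligand charges: each bromide is −1; water is neutral; pyridine is neutral. With an overall charge of −1 the silver centre must be in the +1 oxidation state.
Ag sits in group 11, so the d-electron count is 11 − 1 = 10.
With 4 monodentate ligands the coordination number is 4.
A d¹⁰ ion has no crystal-field stabilisation preference between square planar and tetrahedral, so four ligands adopt the sterically favoured tetrahedral geometry.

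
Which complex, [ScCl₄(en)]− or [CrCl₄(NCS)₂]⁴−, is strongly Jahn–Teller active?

[ScCl₄(en)]−: Summing ligand charges against the −1 overall charge gives an oxidation state of +3 for scandium. Scandium is a group-3 element; Sc(III) is therefore d⁰. The d⁰ configuration leaves the e_g set evenly filled (or empty) — no strong Jahn–Teller driving force.
[CrCl₄(NCS)₂]⁴−: Each chloride is −1; each isothiocyanate is −1; balancing the −4 overall charge requires Cr(II). Group 6 minus oxidation state 2 gives a d⁴ configuration. Chloride and isothiocyanate are weak-field ligands for a first-row metal, so the complex is high-spin. The t₂g³e_g¹ (high-spin) configuration has an unevenly filled e_g set; the Jahn–Teller theorem predicts a tetragonal distortion (typically axial elongation) to lift the degeneracy.

[CrCl₄(NCS)₂]⁴−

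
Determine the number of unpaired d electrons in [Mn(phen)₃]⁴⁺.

1,10-phenanthroline is neutral; balancing the +4 overall charge requires Mn(IV).
Mn sits in group 7, so the d-electron count is 7 − 4 = 3.
Counting donor atoms: 3×1,10-phenanthroline (bidentate) → 6 donors. Coordination number = 6.
In an octahedral field the d³ configuration is t₂g³e_g⁰ (only one arrangement possible), giving 3 unpaired electrons.

3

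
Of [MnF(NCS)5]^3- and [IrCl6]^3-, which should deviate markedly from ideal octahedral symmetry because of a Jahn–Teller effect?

[MnF(NCS)5]^3-

[MnF(NCS)5]^3-: Summing ligand charges against the −3 overall charge gives an oxidation state of +3 for manganese. Mn sits in group 7, so the d-electron count is 7 − 3 = 4. Fluoride and isothiocyanate are weak-field ligands for a first-row metal, so the complex is high-spin. The t₂g³e_g¹ (high-spin) configuration has an unevenly filled e_g set; the Jahn–Teller theorem predicts a tetragonal distortion (typically axial elongation) to lift the degeneracy.
[IrCl6]^3-: Each chloride is −1; balancing the −3 overall charge requires Ir(III). Group 9 minus oxidation state 3 gives a d⁶ configuration. A 5d ion has a large Δₒ and is invariably low-spin. The d⁶ configuration leaves the e_g set evenly filled (or empty) — no strong Jahn–Teller driving force.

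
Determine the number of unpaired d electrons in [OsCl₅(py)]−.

2

Summing ligand charges against the −1 overall charge gives an oxidation state of +4 for osmium.
Osmium is a group-8 element; Os(IV) is therefore d⁴.
The spin state decides the count: a 5d ion has a large Δₒ and is invariably low-spin.
An octahedral low-spin d⁴ ion is t₂g⁴e_g⁰, giving 2 unpaired electrons.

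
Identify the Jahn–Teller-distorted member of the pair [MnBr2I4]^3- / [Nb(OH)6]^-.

[MnBr2I4]^3-: Each bromide is −1; each iodide is −1; balancing the −3 overall charge requires Mn(III). Manganese is a group-7 element; Mn(III) is therefore d⁴. Bromide and iodide are weak-field ligands for a first-row metal, so the complex is high-spin. The t₂g³e_g¹ (high-spin) configuration has an unevenly filled e_g set; the Jahn–Teller theorem predicts a tetragonal distortion (typically axial elongation) to lift the degeneracy.
[Nb(OH)6]^-: Ligand charges: each hydroxide is −1. With an overall charge of −1 the niobium centre must be in the +5 oxidation state. Group 5 minus oxidation state 5 gives a d⁰ configuration. The d⁰ configuration leaves the e_g set evenly filled (or empty) — no strong Jahn–Teller driving force.

[MnBr2I4]^3-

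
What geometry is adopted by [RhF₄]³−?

square planar

Ligand charges: each fluoride is −1. With an overall charge of −3 the rhodium centre must be in the +1 oxidation state.
Rh sits in group 9, so the d-electron count is 9 − 1 = 8.
With 4 monodentate ligands the coordination number is 4.
A 4d d⁸ ion has a large crystal-field splitting; square planar leaves the high-energy d_{x²−y²} orbital empty and maximises CFSE.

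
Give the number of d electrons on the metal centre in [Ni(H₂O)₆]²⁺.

d8

Water is neutral; balancing the +2 overall charge requires Ni(II).
Nickel is a group-10 element; Ni(II) is therefore d⁸.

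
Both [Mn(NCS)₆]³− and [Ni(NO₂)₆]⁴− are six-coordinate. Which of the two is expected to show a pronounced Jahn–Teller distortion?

[Mn(NCS)₆]³−: Summing ligand charges against the −3 overall charge gives an oxidation state of +3 for manganese. Mn sits in group 7, so the d-electron count is 7 − 3 = 4. Isothiocyanate is a weak-field ligand for a first-row metal, so the complex is high-spin. The t₂g³e_g¹ (high-spin) configuration has an unevenly filled e_g set; the Jahn–Teller theorem predicts a tetragonal distortion (typically axial elongation) to lift the degeneracy.
[Ni(NO₂)₆]⁴−: Ligand charges: each nitro (N-bound nitrite) is −1. With an overall charge of −4 the nickel centre must be in the +2 oxidation state. Nickel is a group-10 element; Ni(II) is therefore d⁸. The d⁸ configuration leaves the e_g set evenly filled (or empty) — no strong Jahn–Teller driving force.

[Mn(NCS)₆]³−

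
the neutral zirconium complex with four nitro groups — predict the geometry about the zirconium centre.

tetrahedral

Summing ligand charges against the 0 overall charge gives an oxidation state of +4 for zirconium.
Zr sits in group 4, so the d-electron count is 4 − 4 = 0.
With 4 monodentate ligands the coordination number is 4.
A d⁰ ion has no crystal-field stabilisation preference between square planar and tetrahedral, so four ligands adopt the sterically favoured tetrahedral geometry.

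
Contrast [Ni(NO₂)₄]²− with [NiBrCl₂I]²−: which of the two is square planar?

For [Ni(NO₂)₄]²−: Ligand charges: each nitro (N-bound nitrite) is −1. With an overall charge of −2 the nickel centre must be in the +2 oxidation state. Ni sits in group 10, so the d-electron count is 10 − 2 = 8. Nitro (N-bound nitrite) is a strong-field ligand (high in the spectrochemical series). A 3d d⁸ ion with strong-field ligands gains enough CFSE to favour square planar over tetrahedral. → square planar.
For [NiBrCl₂I]²−: Ligand charges: each bromide is −1; each chloride is −1; each iodide is −1. With an overall charge of −2 the nickel centre must be in the +2 oxidation state. Group 10 minus oxidation state 2 gives a d⁸ configuration. Bromide, chloride, and iodide are weak-field ligands. With weak-field ligands the CFSE gain from square planar is small, so a 3d d⁸ ion takes the sterically preferred tetrahedral geometry. → tetrahedral.

[Ni(NO₂)₄]²−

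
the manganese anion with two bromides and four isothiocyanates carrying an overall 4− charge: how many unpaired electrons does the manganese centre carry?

5 unpaired electrons

Each bromide is −1; each isothiocyanate is −1; balancing the −4 overall charge requires Mn(II).
Manganese is a group-7 element; Mn(II) is therefore d⁵.
The spin state decides the count: Bromide and isothiocyanate are weak-field ligands for a first-row metal, so the complex is high-spin.
An octahedral high-spin d⁵ ion is t₂g³e_g², giving 5 unpaired electrons.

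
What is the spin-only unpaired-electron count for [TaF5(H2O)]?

Summing ligand charges against the 0 overall charge gives an oxidation state of +5 for tantalum.
Group 5 minus oxidation state 5 gives a d⁰ configuration.
In an octahedral field the d⁰ configuration is t₂g⁰e_g⁰, giving 0 unpaired electrons.

0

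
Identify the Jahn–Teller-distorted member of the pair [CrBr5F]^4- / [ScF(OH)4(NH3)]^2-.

[CrBr5F]^4-: Ligand charges: each bromide is −1; each fluoride is −1. With an overall charge of −4 the chromium centre must be in the +2 oxidation state. Cr sits in group 6, so the d-electron count is 6 − 2 = 4. Bromide and fluoride are weak-field ligands for a first-row metal, so the complex is high-spin. The t₂g³e_g¹ (high-spin) configuration has an unevenly filled e_g set; the Jahn–Teller theorem predicts a tetragonal distortion (typically axial elongation) to lift the degeneracy.
[ScF(OH)4(NH3)]^2-: Ligand charges: each fluoride is −1; each hydroxide is −1; ammonia is neutral. With an overall charge of −2 the scandium centre must be in the +3 oxidation state. Scandium is a group-3 element; Sc(III) is therefore d⁰. The d⁰ configuration leaves the e_g set evenly filled (or empty) — no strong Jahn–Teller driving force.

[CrBr5F]^4-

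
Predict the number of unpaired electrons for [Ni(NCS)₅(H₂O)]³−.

2

Each isothiocyanate is −1; water is neutral; balancing the −3 overall charge requires Ni(II).
Group 10 minus oxidation state 2 gives a d⁸ configuration.
In an octahedral field the d⁸ configuration is t₂g⁶e_g² (only one arrangement possible), giving 2 unpaired electrons.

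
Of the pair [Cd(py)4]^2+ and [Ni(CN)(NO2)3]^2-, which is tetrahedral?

For [Cd(py)4]^2+: Pyridine is neutral; balancing the +2 overall charge requires Cd(II). Cd sits in group 12, so the d-electron count is 12 − 2 = 10. A d¹⁰ ion has no crystal-field stabilisation preference between square planar and tetrahedral, so four ligands adopt the sterically favoured tetrahedral geometry. → tetrahedral.
For [Ni(CN)(NO2)3]^2-: Summing ligand charges against the −2 overall charge gives an oxidation state of +2 for nickel. Group 10 minus oxidation state 2 gives a d⁸ configuration. Cyanide and nitro (N-bound nitrite) are strong-field ligands (high in the spectrochemical series). A 3d d⁸ ion with strong-field ligands gains enough CFSE to favour square planar over tetrahedral. → square planar.

[Cd(py)4]^2+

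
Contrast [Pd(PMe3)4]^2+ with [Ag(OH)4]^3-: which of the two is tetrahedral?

For [Pd(PMe3)4]^2+: Summing ligand charges against the +2 overall charge gives an oxidation state of +2 for palladium. Pd sits in group 10, so the d-electron count is 10 − 2 = 8. A 4d d⁸ ion has a large crystal-field splitting; square planar leaves the high-energy d_{x²−y²} orbital empty and maximises CFSE. → square planar.
For [Ag(OH)4]^3-: Summing ligand charges against the −3 overall charge gives an oxidation state of +1 for silver. Ag sits in group 11, so the d-electron count is 11 − 1 = 10. A d¹⁰ ion has no crystal-field stabilisation preference between square planar and tetrahedral, so four ligands adopt the sterically favoured tetrahedral geometry. → tetrahedral.

[Ag(OH)4]^3-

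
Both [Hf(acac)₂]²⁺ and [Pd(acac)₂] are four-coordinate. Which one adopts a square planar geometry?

[Pd(acac)₂]

For [Hf(acac)₂]²⁺: Ligand charges: each acetylacetonate is −1. With an overall charge of +2 the hafnium centre must be in the +4 oxidation state. Hf sits in group 4, so the d-electron count is 4 − 4 = 0. A d⁰ ion has no crystal-field stabilisation preference between square planar and tetrahedral, so four ligands adopt the sterically favoured tetrahedral geometry. → tetrahedral.
For [Pd(acac)₂]: Each acetylacetonate is −1; balancing the 0 overall charge requires Pd(II). Group 10 minus oxidation state 2 gives a d⁸ configuration. A 4d d⁸ ion has a large crystal-field splitting; square planar leaves the high-energy d_{x²−y²} orbital empty and maximises CFSE. → square planar.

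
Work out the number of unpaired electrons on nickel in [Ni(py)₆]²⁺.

2 unpaired electrons

Summing ligand charges against the +2 overall charge gives an oxidation state of +2 for nickel.
Group 10 minus oxidation state 2 gives a d⁸ configuration.
In an octahedral field the d⁸ configuration is t₂g⁶e_g² (only one arrangement possible), giving 2 unpaired electrons.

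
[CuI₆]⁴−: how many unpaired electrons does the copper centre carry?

Each iodide is −1; balancing the −4 overall charge requires Cu(II).
Group 11 minus oxidation state 2 gives a d⁹ configuration.
In an octahedral field the d⁹ configuration is t₂g⁶e_g³ (only one arrangement possible), giving 1 unpaired electron.

1 unpaired electron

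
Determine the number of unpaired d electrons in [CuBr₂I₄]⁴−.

1

Each bromide is −1; each iodide is −1; balancing the −4 overall charge requires Cu(II).
Copper is a group-11 element; Cu(II) is therefore d⁹.
In an octahedral field the d⁹ configuration is t₂g⁶e_g³ (only one arrangement possible), giving 1 unpaired electron.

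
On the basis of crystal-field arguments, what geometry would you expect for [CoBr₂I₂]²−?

Ligand charges: each bromide is −1; each iodide is −1. With an overall charge of −2 the cobalt centre must be in the +2 oxidation state.
Cobalt is a group-9 element; Co(II) is therefore d⁷.
Coordination number: 4.
Bromide and iodide are weak-field ligands.
For a high-spin 3d d⁷ ion with weak-field ligands the small Δₜ gives little square-planar CFSE advantage, so four ligands adopt the sterically favoured tetrahedral geometry.

tetrahedral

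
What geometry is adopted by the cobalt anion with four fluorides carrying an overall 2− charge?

Each fluoride is −1; balancing the −2 overall charge requires Co(II).
Cobalt is a group-9 element; Co(II) is therefore d⁷.
With 4 monodentate ligands the coordination number is 4.
Fluoride is a weak-field ligand.
For a high-spin 3d d⁷ ion with weak-field ligands the small Δₜ gives little square-planar CFSE advantage, so four ligands adopt the sterically favoured tetrahedral geometry.

tetrahedral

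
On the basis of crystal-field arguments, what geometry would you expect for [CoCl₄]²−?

tetrahedral

Ligand charges: each chloride is −1. With an overall charge of −2 the cobalt centre must be in the +2 oxidation state.
Co sits in group 9, so the d-electron count is 9 − 2 = 7.
Coordination number: 4.
Chloride is a weak-field ligand.
For a high-spin 3d d⁷ ion with weak-field ligands the small Δₜ gives little square-planar CFSE advantage, so four ligands adopt the sterically favoured tetrahedral geometry.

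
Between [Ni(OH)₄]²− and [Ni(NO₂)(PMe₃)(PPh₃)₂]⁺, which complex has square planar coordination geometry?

For [Ni(OH)₄]²−: Each hydroxide is −1; balancing the −2 overall charge requires Ni(II). Nickel is a group-10 element; Ni(II) is therefore d⁸. Hydroxide is a weak-field ligand. With weak-field ligands the CFSE gain from square planar is small, so a 3d d⁸ ion takes the sterically preferred tetrahedral geometry. → tetrahedral.
For [Ni(NO₂)(PMe₃)(PPh₃)₂]⁺: Summing ligand charges against the +1 overall charge gives an oxidation state of +2 for nickel. Ni sits in group 10, so the d-electron count is 10 − 2 = 8. Nitro (N-bound nitrite), trimethylphosphine, and triphenylphosphine are strong-field ligands (high in the spectrochemical series). A 3d d⁸ ion with strong-field ligands gains enough CFSE to favour square planar over tetrahedral. → square planar.

[Ni(NO₂)(PMe₃)(PPh₃)₂]⁺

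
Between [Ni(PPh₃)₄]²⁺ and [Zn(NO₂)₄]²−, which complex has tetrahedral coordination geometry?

For [Ni(PPh₃)₄]²⁺: Triphenylphosphine is neutral; balancing the +2 overall charge requires Ni(II). Group 10 minus oxidation state 2 gives a d⁸ configuration. Triphenylphosphine is a strong-field ligand (high in the spectrochemical series). A 3d d⁸ ion with strong-field ligands gains enough CFSE to favour square planar over tetrahedral. → square planar.
For [Zn(NO₂)₄]²−: Ligand charges: each nitro (N-bound nitrite) is −1. With an overall charge of −2 the zinc centre must be in the +2 oxidation state. Zn sits in group 12, so the d-electron count is 12 − 2 = 10. A d¹⁰ ion has no crystal-field stabilisation preference between square planar and tetrahedral, so four ligands adopt the sterically favoured tetrahedral geometry. → tetrahedral.

[Zn(NO₂)₄]²−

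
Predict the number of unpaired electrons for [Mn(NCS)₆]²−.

3 unpaired electrons

Ligand charges: each isothiocyanate is −1. With an overall charge of −2 the manganese centre must be in the +4 oxidation state.
Group 7 minus oxidation state 4 gives a d³ configuration.
In an octahedral field the d³ configuration is t₂g³e_g⁰ (only one arrangement possible), giving 3 unpaired electrons.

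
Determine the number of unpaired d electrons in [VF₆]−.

0

Ligand charges: each fluoride is −1. With an overall charge of −1 the vanadium centre must be in the +5 oxidation state.
Group 5 minus oxidation state 5 gives a d⁰ configuration.
In an octahedral field the d⁰ configuration is t₂g⁰e_g⁰, giving 0 unpaired electrons.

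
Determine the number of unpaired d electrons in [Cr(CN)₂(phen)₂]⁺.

3

Each cyanide is −1; 1,10-phenanthroline is neutral; balancing the +1 overall charge requires Cr(III).
Group 6 minus oxidation state 3 gives a d³ configuration.
Counting donor atoms: 2×cyanide (monodentate) → 2 donors; 2×1,10-phenanthroline (bidentate) → 4 donors. Coordination number = 6.
In an octahedral field the d³ configuration is t₂g³e_g⁰ (only one arrangement possible), giving 3 unpaired electrons.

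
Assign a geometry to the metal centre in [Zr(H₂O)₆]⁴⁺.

Water is neutral; balancing the +4 overall charge requires Zr(IV).
Zr sits in group 4, so the d-electron count is 4 − 4 = 0.
With 6 monodentate ligands the coordination number is 6.
Six donors around a single metal centre give an octahedral coordination sphere.

octahedral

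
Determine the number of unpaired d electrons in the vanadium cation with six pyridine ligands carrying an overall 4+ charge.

1 unpaired electron

Pyridine is neutral; balancing the +4 overall charge requires V(IV).
Group 5 minus oxidation state 4 gives a d¹ configuration.
In an octahedral field the d¹ configuration is t₂g¹e_g⁰ (only one arrangement possible), giving 1 unpaired electron.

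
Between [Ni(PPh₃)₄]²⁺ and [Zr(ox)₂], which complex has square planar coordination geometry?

For [Ni(PPh₃)₄]²⁺: Summing ligand charges against the +2 overall charge gives an oxidation state of +2 for nickel. Ni sits in group 10, so the d-electron count is 10 − 2 = 8. Triphenylphosphine is a strong-field ligand (high in the spectrochemical series). A 3d d⁸ ion with strong-field ligands gains enough CFSE to favour square planar over tetrahedral. → square planar.
For [Zr(ox)₂]: Summing ligand charges against the 0 overall charge gives an oxidation state of +4 for zirconium. Zirconium is a group-4 element; Zr(IV) is therefore d⁰. A d⁰ ion has no crystal-field stabilisation preference between square planar and tetrahedral, so four ligands adopt the sterically favoured tetrahedral geometry. → tetrahedral.

[Ni(PPh₃)₄]²⁺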